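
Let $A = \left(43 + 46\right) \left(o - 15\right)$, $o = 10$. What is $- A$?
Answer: $445$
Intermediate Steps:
$A = -445$ ($A = \left(43 + 46\right) \left(10 - 15\right) = 89 \left(-5\right) = -445$)
$- A = \left(-1\right) \left(-445\right) = 445$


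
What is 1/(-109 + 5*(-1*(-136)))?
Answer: 1/571 ≈ 0.0017513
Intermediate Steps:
1/(-109 + 5*(-1*(-136))) = 1/(-109 + 5*136) = 1/(-109 + 680) = 1/571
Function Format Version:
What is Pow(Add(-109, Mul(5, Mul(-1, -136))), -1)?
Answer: Rational(1, 571) ≈ 0.0017513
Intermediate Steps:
Pow(Add(-109, Mul(5, Mul(-1, -136))), -1) = Pow(Add(-109, Mul(5, 136)), -1) = Pow(Add(-109, 680), -1) = Pow(571, -1) = Rational(1, 571)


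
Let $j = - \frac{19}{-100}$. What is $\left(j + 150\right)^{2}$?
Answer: $\frac{225570361}{10000} \approx 22557.0$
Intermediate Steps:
$j = \frac{19}{100}$ ($j = \left(-19\right) \left(- \frac{1}{100}\right) = \frac{19}{100} \approx 0.19$)
$\left(j + 150\right)^{2} = \left(\frac{19}{100} + 150\right)^{2} = \left(\frac{15019}{100}\right)^{2} = \frac{225570361}{10000}$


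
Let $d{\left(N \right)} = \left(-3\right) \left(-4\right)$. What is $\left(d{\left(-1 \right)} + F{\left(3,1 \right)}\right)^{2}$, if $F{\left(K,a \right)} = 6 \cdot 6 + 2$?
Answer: $2500$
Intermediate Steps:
$d{\left(N \right)} = 12$
$F{\left(K,a \right)} = 38$ ($F{\left(K,a \right)} = 36 + 2 = 38$)
$\left(d{\left(-1 \right)} + F{\left(3,1 \right)}\right)^{2} = \left(12 + 38\right)^{2} = 50^{2} = 2500$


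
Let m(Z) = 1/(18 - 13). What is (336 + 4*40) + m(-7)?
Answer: 2481/5 ≈ 496.20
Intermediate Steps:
m(Z) = 1/5
(336 + 4*40) + m(-7) = (336 + 4*40) + 1/5 = (336 + 160) + 1/5 = 496 + 1/5 = 2481/5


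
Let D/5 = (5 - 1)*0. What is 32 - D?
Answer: 32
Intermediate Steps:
D = 0 (D = 5*((5 - 1)*0) = 5*(4*0) = 5*0 = 0)
32 - D = 32 - 1*0 = 32 + 0 = 32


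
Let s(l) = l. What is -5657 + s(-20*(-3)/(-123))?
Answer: -231957/41 ≈ -5657.5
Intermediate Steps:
-5657 + s(-20*(-3)/(-123)) = -5657 - 20*(-3)/(-123) = -5657 + 60*(-1/123) = -5657 - 20/41 = -231957/41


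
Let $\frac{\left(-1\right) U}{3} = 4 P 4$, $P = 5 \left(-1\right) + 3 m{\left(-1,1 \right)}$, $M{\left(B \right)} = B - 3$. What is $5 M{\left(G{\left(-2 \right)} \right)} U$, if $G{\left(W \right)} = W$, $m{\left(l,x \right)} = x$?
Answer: $-2400$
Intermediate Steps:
$M{\left(B \right)} = -3 + B$
$P = -2$ ($P = 5 \left(-1\right) + 3 \cdot 1 = -5 + 3 = -2$)
$U = 96$ ($U = - 3 \cdot 4 \left(-2\right) 4 = - 3 \left(\left(-8\right) 4\right) = \left(-3\right) \left(-32\right) = 96$)
$5 M{\left(G{\left(-2 \right)} \right)} U = 5 \left(-3 - 2\right) 96 = 5 \left(-5\right) 96 = \left(-25\right) 96 = -2400$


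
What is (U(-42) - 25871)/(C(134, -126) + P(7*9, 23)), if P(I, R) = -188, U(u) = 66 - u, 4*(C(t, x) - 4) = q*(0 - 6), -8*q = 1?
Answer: 412208/2941 ≈ 140.16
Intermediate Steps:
q = -⅛ (q = -⅛*1 = -⅛ ≈ -0.12500)
C(t, x) = 67/16 (C(t, x) = 4 + (-(0 - 6)/8)/4 = 4 + (-⅛*(-6))/4 = 4 + (¼)*(¾) = 4 + 3/16 = 67/16)
(U(-42) - 25871)/(C(134, -126) + P(7*9, 23)) = ((66 - 1*(-42)) - 25871)/(67/16 - 188) = ((66 + 42) - 25871)/(-2941/16) = (108 - 25871)*(-16/2941) = -25763*(-16/2941) = 412208/2941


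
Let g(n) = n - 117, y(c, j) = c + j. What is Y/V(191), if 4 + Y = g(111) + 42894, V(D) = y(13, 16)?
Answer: 42884/29 ≈ 1478.8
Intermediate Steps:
g(n) = -117 + n
V(D) = 29 (V(D) = 13 + 16 = 29)
Y = 42884 (Y = -4 + ((-117 + 111) + 42894) = -4 + (-6 + 42894) = -4 + 42888 = 42884)
Y/V(191) = 42884/29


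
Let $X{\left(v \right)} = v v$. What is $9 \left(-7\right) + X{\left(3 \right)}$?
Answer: $-54$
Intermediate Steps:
$X{\left(v \right)} = v^{2}$
$9 \left(-7\right) + X{\left(3 \right)} = 9 \left(-7\right) + 3^{2} = -63 + 9 = -54$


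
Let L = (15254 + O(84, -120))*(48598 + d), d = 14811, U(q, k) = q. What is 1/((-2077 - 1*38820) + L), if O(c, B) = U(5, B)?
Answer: 1/967517034 ≈ 1.0336e-9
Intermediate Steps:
O(c, B) = 5
L = 967557931 (L = (15254 + 5)*(48598 + 14811) = 15259*63409 = 967557931)
1/((-2077 - 1*38820) + L) = 1/((-2077 - 1*38820) + 967557931) = 1/((-2077 - 38820) + 967557931) = 1/(-40897 + 967557931) = 1/967517034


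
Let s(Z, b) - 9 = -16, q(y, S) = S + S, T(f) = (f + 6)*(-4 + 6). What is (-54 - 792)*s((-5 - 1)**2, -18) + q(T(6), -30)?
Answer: 5862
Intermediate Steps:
T(f) = 12 + 2*f (T(f) = (6 + f)*2 = 12 + 2*f)
q(y, S) = 2*S
s(Z, b) = -7 (s(Z, b) = 9 - 16 = -7)
(-54 - 792)*s((-5 - 1)**2, -18) + q(T(6), -30) = (-54 - 792)*(-7) + 2*(-30) = -846*(-7) - 60 = 5922 - 60 = 5862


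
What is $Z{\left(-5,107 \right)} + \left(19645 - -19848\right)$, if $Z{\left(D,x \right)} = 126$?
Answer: $39619$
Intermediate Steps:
$Z{\left(-5,107 \right)} + \left(19645 - -19848\right) = 126 + \left(19645 - -19848\right) = 126 + \left(19645 + 19848\right) = 126 + 39493 = 39619$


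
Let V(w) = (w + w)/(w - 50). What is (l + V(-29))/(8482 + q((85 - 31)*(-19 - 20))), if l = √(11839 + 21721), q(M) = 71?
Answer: 58/675687 + 2*√8390/8553 ≈ 0.021505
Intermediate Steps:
V(w) = 2*w/(-50 + w) (V(w) = (2*w)/(-50 + w) = 2*w/(-50 + w))
l = 2*√8390 (l = √33560 = 2*√8390 ≈ 183.19)
(l + V(-29))/(8482 + q((85 - 31)*(-19 - 20))) = (2*√8390 + 2*(-29)/(-50 - 29))/(8482 + 71) = (2*√8390 + 2*(-29)/(-79))/8553 = (2*√8390 + 2*(-29)*(-1/79))*(1/8553) = (2*√8390 + 58/79)*(1/8553) = (58/79 + 2*√8390)*(1/8553) = 58/675687 + 2*√8390/8553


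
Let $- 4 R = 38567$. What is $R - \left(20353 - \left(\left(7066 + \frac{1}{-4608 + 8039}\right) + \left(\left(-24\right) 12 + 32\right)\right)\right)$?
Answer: $- \frac{318187505}{13724} \approx -23185.0$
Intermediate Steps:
$R = - \frac{38567}{4}$ ($R = \left(- \frac{1}{4}\right) 38567 = - \frac{38567}{4} \approx -9641.8$)
$R - \left(20353 - \left(\left(7066 + \frac{1}{-4608 + 8039}\right) + \left(\left(-24\right) 12 + 32\right)\right)\right) = - \frac{38567}{4} - \left(20353 - \left(\left(7066 + \frac{1}{-4608 + 8039}\right) + \left(\left(-24\right) 12 + 32\right)\right)\right) = - \frac{38567}{4} - \left(20353 - \left(\left(7066 + \frac{1}{3431}\right) + \left(-288 + 32\right)\right)\right) = - \frac{38567}{4} - \left(20353 - \left(\left(7066 + \frac{1}{3431}\right) - 256\right)\right) = - \frac{38567}{4} - \left(20353 - \left(\frac{24243447}{3431} - 256\right)\right) = - \frac{38567}{4} - \left(20353 - \frac{23365111}{3431}\right) = - \frac{38567}{4} - \frac{46466032}{3431} = - \frac{318187505}{13724}$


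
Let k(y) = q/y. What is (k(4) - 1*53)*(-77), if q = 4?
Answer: 4004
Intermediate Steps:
k(y) = 4/y
(k(4) - 1*53)*(-77) = (4/4 - 1*53)*(-77) = (4*(¼) - 53)*(-77) = (1 - 53)*(-77) = -52*(-77) = 4004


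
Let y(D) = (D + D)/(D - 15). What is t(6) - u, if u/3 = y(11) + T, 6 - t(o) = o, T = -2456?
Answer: 14769/2 ≈ 7384.5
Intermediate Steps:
t(o) = 6 - o
y(D) = 2*D/(-15 + D) (y(D) = (2*D)/(-15 + D) = 2*D/(-15 + D))
u = -14769/2 (u = 3*(2*11/(-15 + 11) - 2456) = 3*(2*11/(-4) - 2456) = 3*(2*11*(-1/4) - 2456) = 3*(-11/2 - 2456) = 3*(-4923/2) = -14769/2 ≈ -7384.5)
t(6) - u = (6 - 1*6) - 1*(-14769/2) = (6 - 6) + 14769/2 = 0 + 14769/2 = 14769/2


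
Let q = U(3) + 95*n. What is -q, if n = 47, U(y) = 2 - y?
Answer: -4464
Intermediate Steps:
q = 4464 (q = (2 - 1*3) + 95*47 = (2 - 3) + 4465 = -1 + 4465 = 4464)
-q = -1*4464 = -4464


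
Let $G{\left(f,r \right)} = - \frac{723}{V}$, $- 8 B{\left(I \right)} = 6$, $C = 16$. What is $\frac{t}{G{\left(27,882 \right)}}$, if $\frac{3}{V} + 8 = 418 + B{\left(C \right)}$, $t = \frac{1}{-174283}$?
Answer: $\frac{4}{68757606311} \approx 5.8175 \cdot 10^{-11}$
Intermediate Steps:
$t = - \frac{1}{174283} \approx -5.7378 \cdot 10^{-6}$
$B{\left(I \right)} = - \frac{3}{4}$ ($B{\left(I \right)} = \left(- \frac{1}{8}\right) 6 = - \frac{3}{4}$)
$V = \frac{12}{1637}$ ($V = \frac{3}{-8 + \left(418 - \frac{3}{4}\right)} = \frac{3}{-8 + \frac{1669}{4}} = \frac{3}{\frac{1637}{4}} = 3 \cdot \frac{4}{1637} = \frac{12}{1637} \approx 0.0073305$)
$G{\left(f,r \right)} = - \frac{394517}{4}$ ($G{\left(f,r \right)} = - \frac{723}{\frac{12}{1637}} = \left(-723\right) \frac{1637}{12} = - \frac{394517}{4}$)
$\frac{t}{G{\left(27,882 \right)}} = - \frac{1}{174283 \left(- \frac{394517}{4}\right)} = \left(- \frac{1}{174283}\right) \left(- \frac{4}{394517}\right) = \frac{4}{68757606311}$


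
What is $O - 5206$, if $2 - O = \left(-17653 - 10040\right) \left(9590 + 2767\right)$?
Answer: $342197197$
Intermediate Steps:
$O = 342202403$ ($O = 2 - \left(-17653 - 10040\right) \left(9590 + 2767\right) = 2 - \left(-27693\right) 12357 = 2 - -342202401 = 2 + 342202401 = 342202403$)
$O - 5206 = 342202403 - 5206 = 342197197$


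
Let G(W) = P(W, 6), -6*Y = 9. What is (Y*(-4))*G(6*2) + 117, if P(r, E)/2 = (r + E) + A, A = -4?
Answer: 285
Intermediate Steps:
Y = -3/2 (Y = -1/6*9 = -3/2 ≈ -1.5000)
P(r, E) = -8 + 2*E + 2*r (P(r, E) = 2*((r + E) - 4) = 2*((E + r) - 4) = 2*(-4 + E + r) = -8 + 2*E + 2*r)
G(W) = 4 + 2*W (G(W) = -8 + 2*6 + 2*W = -8 + 12 + 2*W = 4 + 2*W)
(Y*(-4))*G(6*2) + 117 = (-3/2*(-4))*(4 + 2*(6*2)) + 117 = 6*(4 + 2*12) + 117 = 6*(4 + 24) + 117 = 6*28 + 117 = 168 + 117 = 285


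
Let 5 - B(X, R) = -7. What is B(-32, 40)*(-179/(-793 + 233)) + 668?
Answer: 94057/140 ≈ 671.84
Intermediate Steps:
B(X, R) = 12 (B(X, R) = 5 - 1*(-7) = 5 + 7 = 12)
B(-32, 40)*(-179/(-793 + 233)) + 668 = 12*(-179/(-793 + 233)) + 668 = 12*(-179/(-560)) + 668 = 12*(-179*(-1/560)) + 668 = 12*(179/560) + 668 = 537/140 + 668 = 94057/140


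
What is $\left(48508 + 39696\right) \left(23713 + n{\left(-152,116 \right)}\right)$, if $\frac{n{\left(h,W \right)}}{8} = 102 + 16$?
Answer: $2174846028$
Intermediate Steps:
$n{\left(h,W \right)} = 944$ ($n{\left(h,W \right)} = 8 \left(102 + 16\right) = 8 \cdot 118 = 944$)
$\left(48508 + 39696\right) \left(23713 + n{\left(-152,116 \right)}\right) = \left(48508 + 39696\right) \left(23713 + 944\right) = 88204 \cdot 24657 = 2174846028$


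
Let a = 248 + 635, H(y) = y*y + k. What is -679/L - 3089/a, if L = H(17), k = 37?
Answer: -1606571/287858 ≈ -5.5811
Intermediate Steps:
H(y) = 37 + y² (H(y) = y*y + 37 = y² + 37 = 37 + y²)
L = 326 (L = 37 + 17² = 37 + 289 = 326)
a = 883
-679/L - 3089/a = -679/326 - 3089/883 = -1606571/287858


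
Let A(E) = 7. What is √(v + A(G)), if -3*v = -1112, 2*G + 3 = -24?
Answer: √3399/3 ≈ 19.434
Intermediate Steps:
G = -27/2 (G = -3/2 + (½)*(-24) = -3/2 - 12 = -27/2 ≈ -13.500)
v = 1112/3 (v = -⅓*(-1112) = 1112/3 ≈ 370.67)
√(v + A(G)) = √(1112/3 + 7) = √(1133/3) = √3399/3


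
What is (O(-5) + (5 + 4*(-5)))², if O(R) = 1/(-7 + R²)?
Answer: 72361/324 ≈ 223.34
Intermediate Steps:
(O(-5) + (5 + 4*(-5)))² = (1/(-7 + (-5)²) + (5 + 4*(-5)))² = (1/(-7 + 25) + (5 - 20))² = (1/18 - 15)² = (-269/18)² = 72361/324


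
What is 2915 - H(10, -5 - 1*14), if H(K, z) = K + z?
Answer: 2924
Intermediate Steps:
2915 - H(10, -5 - 1*14) = 2915 - (10 + (-5 - 1*14)) = 2915 - (10 + (-5 - 14)) = 2915 - (10 - 19) = 2915 - 1*(-9) = 2915 + 9 = 2924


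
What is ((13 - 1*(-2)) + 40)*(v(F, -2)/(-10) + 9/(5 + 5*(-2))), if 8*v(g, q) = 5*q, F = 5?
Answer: -737/8 ≈ -92.125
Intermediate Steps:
v(g, q) = 5*q/8 (v(g, q) = (5*q)/8 = 5*q/8)
((13 - 1*(-2)) + 40)*(v(F, -2)/(-10) + 9/(5 + 5*(-2))) = ((13 - 1*(-2)) + 40)*(((5/8)*(-2))/(-10) + 9/(5 + 5*(-2))) = ((13 + 2) + 40)*(-5/4*(-⅒) + 9/(5 - 10)) = (15 + 40)*(⅛ + 9/(-5)) = 55*(⅛ + 9*(-⅕)) = 55*(⅛ - 9/5) = 55*(-67/40) = -737/8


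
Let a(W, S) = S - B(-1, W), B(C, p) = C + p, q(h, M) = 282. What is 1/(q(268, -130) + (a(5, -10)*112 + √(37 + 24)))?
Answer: -1286/1653735 - √61/1653735 ≈ -0.00078236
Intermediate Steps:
a(W, S) = 1 + S - W (a(W, S) = S - (-1 + W) = S + (1 - W) = 1 + S - W)
1/(q(268, -130) + (a(5, -10)*112 + √(37 + 24))) = 1/(282 + ((1 - 10 - 1*5)*112 + √(37 + 24))) = 1/(282 + ((1 - 10 - 5)*112 + √61)) = 1/(282 + (-14*112 + √61)) = 1/(282 + (-1568 + √61)) = 1/(-1286 + √61)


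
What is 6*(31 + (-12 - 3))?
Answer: 96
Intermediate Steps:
6*(31 + (-12 - 3)) = 6*(31 - 15) = 6*16 = 96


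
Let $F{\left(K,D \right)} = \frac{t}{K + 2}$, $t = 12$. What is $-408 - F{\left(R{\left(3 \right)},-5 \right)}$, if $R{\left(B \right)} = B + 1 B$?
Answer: $- \frac{819}{2} \approx -409.5$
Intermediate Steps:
$R{\left(B \right)} = 2 B$ ($R{\left(B \right)} = B + B = 2 B$)
$F{\left(K,D \right)} = \frac{12}{2 + K}$ ($F{\left(K,D \right)} = \frac{12}{K + 2} = \frac{12}{2 + K}$)
$-408 - F{\left(R{\left(3 \right)},-5 \right)} = -408 - \frac{12}{2 + 2 \cdot 3} = -408 - \frac{12}{2 + 6} = -408 - \frac{12}{8} = -408 - 12 \cdot \frac{1}{8} = -408 - \frac{3}{2} = - \frac{819}{2}$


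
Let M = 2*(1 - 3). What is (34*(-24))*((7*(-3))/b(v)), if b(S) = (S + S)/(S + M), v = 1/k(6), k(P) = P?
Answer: -197064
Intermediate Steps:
M = -4 (M = 2*(-2) = -4)
v = 1/6 ≈ 0.16667
b(S) = 2*S/(-4 + S) (b(S) = (S + S)/(S - 4) = (2*S)/(-4 + S) = 2*S/(-4 + S))
(34*(-24))*((7*(-3))/b(v)) = (34*(-24))*((7*(-3))/((2*(1/6)/(-4 + 1/6)))) = -(-17136)/(2*(1/6)/(-23/6)) = -(-17136)/(2*(1/6)*(-6/23)) = -(-17136)/(-2/23) = -(-17136)*(-23)/2 = -816*483/2 = -197064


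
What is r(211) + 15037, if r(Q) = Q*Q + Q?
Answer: 59769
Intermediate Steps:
r(Q) = Q + Q**2 (r(Q) = Q**2 + Q = Q + Q**2)
r(211) + 15037 = 211*(1 + 211) + 15037 = 211*212 + 15037 = 44732 + 15037 = 59769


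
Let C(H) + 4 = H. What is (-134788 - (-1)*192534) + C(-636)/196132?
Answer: 2831459458/49033 ≈ 57746.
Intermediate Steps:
C(H) = -4 + H
(-134788 - (-1)*192534) + C(-636)/196132 = (-134788 - (-1)*192534) + (-4 - 636)/196132 = (-134788 - 1*(-192534)) - 640*1/196132 = (-134788 + 192534) - 160/49033 = 57746 - 160/49033 = 2831459458/49033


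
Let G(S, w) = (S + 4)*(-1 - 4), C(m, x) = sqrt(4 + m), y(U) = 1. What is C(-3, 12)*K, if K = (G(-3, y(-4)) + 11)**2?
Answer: 36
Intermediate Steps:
G(S, w) = -20 - 5*S (G(S, w) = (4 + S)*(-5) = -20 - 5*S)
K = 36 (K = ((-20 - 5*(-3)) + 11)**2 = ((-20 + 15) + 11)**2 = (-5 + 11)**2 = 6**2 = 36)
C(-3, 12)*K = sqrt(4 - 3)*36 = sqrt(1)*36 = 1*36 = 36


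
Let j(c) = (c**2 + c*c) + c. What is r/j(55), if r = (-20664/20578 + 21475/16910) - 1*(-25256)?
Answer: 878852332319/212438114790 ≈ 4.1370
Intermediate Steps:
j(c) = c + 2*c**2 (j(c) = (c**2 + c**2) + c = 2*c**2 + c = c + 2*c**2)
r = 878852332319/34797398 (r = (-20664*1/20578 + 21475*(1/16910)) + 25256 = (-10332/10289 + 4295/3382) + 25256 = 9248431/34797398 + 25256 = 878852332319/34797398 ≈ 25256.)
r/j(55) = 878852332319/(34797398*((55*(1 + 2*55)))) = 878852332319/(34797398*((55*(1 + 110)))) = 878852332319/(34797398*((55*111))) = (878852332319/34797398)/6105 = (878852332319/34797398)*(1/6105) = 878852332319/212438114790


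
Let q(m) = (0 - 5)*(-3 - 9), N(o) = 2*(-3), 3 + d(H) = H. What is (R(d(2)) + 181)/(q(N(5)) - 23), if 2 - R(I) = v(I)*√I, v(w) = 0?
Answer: 183/37 ≈ 4.9459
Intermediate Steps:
d(H) = -3 + H
N(o) = -6
q(m) = 60 (q(m) = -5*(-12) = 60)
R(I) = 2 (R(I) = 2 - 0*√I = 2 - 1*0 = 2 + 0 = 2)
(R(d(2)) + 181)/(q(N(5)) - 23) = (2 + 181)/(60 - 23) = 183/37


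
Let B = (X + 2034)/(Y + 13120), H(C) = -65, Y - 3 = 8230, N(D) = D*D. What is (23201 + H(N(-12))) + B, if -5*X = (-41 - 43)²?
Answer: 2470118154/106765 ≈ 23136.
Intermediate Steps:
N(D) = D²
Y = 8233 (Y = 3 + 8230 = 8233)
X = -7056/5 (X = -(-41 - 43)²/5 = -⅕*(-84)² = -⅕*7056 = -7056/5 ≈ -1411.2)
B = 3114/106765 (B = (-7056/5 + 2034)/(8233 + 13120) = (3114/5)/21353 = (3114/5)*(1/21353) = 3114/106765 ≈ 0.029167)
(23201 + H(N(-12))) + B = (23201 - 65) + 3114/106765 = 23136 + 3114/106765 = 2470118154/106765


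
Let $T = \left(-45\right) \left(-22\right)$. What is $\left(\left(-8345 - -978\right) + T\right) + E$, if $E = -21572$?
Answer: $-27949$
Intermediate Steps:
$T = 990$
$\left(\left(-8345 - -978\right) + T\right) + E = \left(\left(-8345 - -978\right) + 990\right) - 21572 = \left(\left(-8345 + 978\right) + 990\right) - 21572 = \left(-7367 + 990\right) - 21572 = -6377 - 21572 = -27949$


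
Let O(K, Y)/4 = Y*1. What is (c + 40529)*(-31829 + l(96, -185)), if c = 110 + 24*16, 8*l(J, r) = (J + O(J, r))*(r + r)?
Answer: -83851012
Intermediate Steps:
O(K, Y) = 4*Y (O(K, Y) = 4*(Y*1) = 4*Y)
l(J, r) = r*(J + 4*r)/4 (l(J, r) = ((J + 4*r)*(r + r))/8 = ((J + 4*r)*(2*r))/8 = (2*r*(J + 4*r))/8 = r*(J + 4*r)/4)
c = 494 (c = 110 + 384 = 494)
(c + 40529)*(-31829 + l(96, -185)) = (494 + 40529)*(-31829 + (¼)*(-185)*(96 + 4*(-185))) = 41023*(-31829 + (¼)*(-185)*(96 - 740)) = 41023*(-31829 + (¼)*(-185)*(-644)) = 41023*(-31829 + 29785) = 41023*(-2044) = -83851012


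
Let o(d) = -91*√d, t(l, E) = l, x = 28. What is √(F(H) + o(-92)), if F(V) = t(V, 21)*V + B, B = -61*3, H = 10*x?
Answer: √(78217 - 182*I*√23) ≈ 279.68 - 1.56*I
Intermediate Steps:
H = 280 (H = 10*28 = 280)
B = -183
F(V) = -183 + V² (F(V) = V*V - 183 = V² - 183 = -183 + V²)
√(F(H) + o(-92)) = √((-183 + 280²) - 182*I*√23) = √((-183 + 78400) - 182*I*√23) = √(78217 - 182*I*√23)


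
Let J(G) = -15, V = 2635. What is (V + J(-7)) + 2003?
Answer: 4623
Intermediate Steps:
(V + J(-7)) + 2003 = (2635 - 15) + 2003 = 2620 + 2003 = 4623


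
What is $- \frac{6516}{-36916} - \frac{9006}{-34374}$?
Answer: $\frac{23185270}{52872941} \approx 0.43851$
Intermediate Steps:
$- \frac{6516}{-36916} - \frac{9006}{-34374} = \left(-6516\right) \left(- \frac{1}{36916}\right) - - \frac{1501}{5729} = \frac{1629}{9229} + \frac{1501}{5729} = \frac{23185270}{52872941}$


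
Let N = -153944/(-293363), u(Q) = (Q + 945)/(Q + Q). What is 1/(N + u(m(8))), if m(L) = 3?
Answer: 41909/6643614 ≈ 0.0063082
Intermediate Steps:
u(Q) = (945 + Q)/(2*Q) (u(Q) = (945 + Q)/((2*Q)) = (945 + Q)*(1/(2*Q)) = (945 + Q)/(2*Q))
N = 21992/41909 (N = -153944*(-1/293363) = 21992/41909 ≈ 0.52476)
1/(N + u(m(8))) = 1/(21992/41909 + (1/2)*(945 + 3)/3) = 1/(21992/41909 + (1/2)*(1/3)*948) = 1/(21992/41909 + 158) = 1/(6643614/41909) = 41909/6643614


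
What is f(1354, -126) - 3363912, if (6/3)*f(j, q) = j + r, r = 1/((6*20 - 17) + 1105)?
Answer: -8125575759/2416 ≈ -3.3632e+6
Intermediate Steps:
r = 1/1208 (r = 1/((120 - 17) + 1105) = 1/(103 + 1105) = 1/1208 ≈ 0.00082781)
f(j, q) = 1/2416 + j/2 (f(j, q) = (j + 1/1208)/2 = (1/1208 + j)/2 = 1/2416 + j/2)
f(1354, -126) - 3363912 = (1/2416 + (1/2)*1354) - 3363912 = (1/2416 + 677) - 3363912 = 1635633/2416 - 3363912 = -8125575759/2416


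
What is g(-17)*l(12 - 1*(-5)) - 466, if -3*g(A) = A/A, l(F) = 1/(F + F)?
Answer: -47533/102 ≈ -466.01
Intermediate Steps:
l(F) = 1/(2*F)
g(A) = -⅓ (g(A) = -A/(3*A) = -⅓*1 = -⅓)
g(-17)*l(12 - 1*(-5)) - 466 = -1/(6*(12 - 1*(-5))) - 466 = -1/(6*(12 + 5)) - 466 = -1/(6*17) - 466 = -⅓*1/34 - 466 = -1/102 - 466 = -47533/102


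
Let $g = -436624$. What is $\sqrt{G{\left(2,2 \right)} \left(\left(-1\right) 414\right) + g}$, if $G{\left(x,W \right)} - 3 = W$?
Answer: $i \sqrt{438694} \approx 662.34 i$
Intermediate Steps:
$G{\left(x,W \right)} = 3 + W$
$\sqrt{G{\left(2,2 \right)} \left(\left(-1\right) 414\right) + g} = \sqrt{\left(3 + 2\right) \left(\left(-1\right) 414\right) - 436624} = \sqrt{5 \left(-414\right) - 436624} = \sqrt{-2070 - 436624} = \sqrt{-438694} = i \sqrt{438694}$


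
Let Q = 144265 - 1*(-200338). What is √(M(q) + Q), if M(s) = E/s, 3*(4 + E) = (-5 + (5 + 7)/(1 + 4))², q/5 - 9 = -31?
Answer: √938181710730/1650 ≈ 587.03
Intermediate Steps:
q = -110 (q = 45 + 5*(-31) = 45 - 155 = -110)
Q = 344603 (Q = 144265 + 200338 = 344603)
E = -131/75 (E = -4 + (-5 + (5 + 7)/(1 + 4))²/3 = -4 + (-5 + 12/5)²/3 = -4 + (-13/5)²/3 = -4 + (⅓)*(169/25) = -4 + 169/75 = -131/75 ≈ -1.7467)
M(s) = -131/(75*s)
√(M(q) + Q) = √(-131/75/(-110) + 344603) = √(-131/75*(-1/110) + 344603) = √(131/8250 + 344603) = √(2842974881/8250) = √938181710730/1650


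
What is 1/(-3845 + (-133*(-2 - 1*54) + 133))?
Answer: 1/3736 ≈ 0.00026767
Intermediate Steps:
1/(-3845 + (-133*(-2 - 1*54) + 133)) = 1/(-3845 + (-133*(-2 - 54) + 133)) = 1/(-3845 + (-133*(-56) + 133)) = 1/(-3845 + (7448 + 133)) = 1/(-3845 + 7581) = 1/3736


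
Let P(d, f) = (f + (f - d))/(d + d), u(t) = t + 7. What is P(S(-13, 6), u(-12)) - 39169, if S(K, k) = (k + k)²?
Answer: -5640413/144 ≈ -39170.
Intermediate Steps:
S(K, k) = 4*k² (S(K, k) = (2*k)² = 4*k²)
u(t) = 7 + t
P(d, f) = (-d + 2*f)/(2*d) (P(d, f) = (-d + 2*f)/((2*d)) = (-d + 2*f)*(1/(2*d)) = (-d + 2*f)/(2*d))
P(S(-13, 6), u(-12)) - 39169 = ((7 - 12) - 2*6²)/((4*6²)) - 39169 = (-5 - 2*36)/((4*36)) - 39169 = (-5 - ½*144)/144 - 39169 = (-5 - 72)/144 - 39169 = (1/144)*(-77) - 39169 = -77/144 - 39169 = -5640413/144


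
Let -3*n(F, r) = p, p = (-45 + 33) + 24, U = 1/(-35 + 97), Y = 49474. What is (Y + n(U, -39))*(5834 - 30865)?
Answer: -1238283570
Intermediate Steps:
U = 1/62 ≈ 0.016129
p = 12 (p = -12 + 24 = 12)
n(F, r) = -4 (n(F, r) = -⅓*12 = -4)
(Y + n(U, -39))*(5834 - 30865) = (49474 - 4)*(5834 - 30865) = 49470*(-25031) = -1238283570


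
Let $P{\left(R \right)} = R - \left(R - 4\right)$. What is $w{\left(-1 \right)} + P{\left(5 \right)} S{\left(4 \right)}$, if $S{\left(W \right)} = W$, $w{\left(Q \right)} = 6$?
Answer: $22$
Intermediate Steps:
$P{\left(R \right)} = 4$ ($P{\left(R \right)} = R - \left(-4 + R\right) = 4$)
$w{\left(-1 \right)} + P{\left(5 \right)} S{\left(4 \right)} = 6 + 4 \cdot 4 = 6 + 16 = 22$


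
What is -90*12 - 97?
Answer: -1177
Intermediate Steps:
-90*12 - 97 = -18*60 - 97 = -1080 - 97 = -1177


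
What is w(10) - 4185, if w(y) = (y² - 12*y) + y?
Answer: -4195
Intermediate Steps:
w(y) = y² - 11*y
w(10) - 4185 = 10*(-11 + 10) - 4185 = 10*(-1) - 4185 = -10 - 4185 = -4195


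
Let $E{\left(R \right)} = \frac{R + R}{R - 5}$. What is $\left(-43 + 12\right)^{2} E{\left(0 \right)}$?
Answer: $0$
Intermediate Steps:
$E{\left(R \right)} = \frac{2 R}{-5 + R}$
$\left(-43 + 12\right)^{2} E{\left(0 \right)} = \left(-43 + 12\right)^{2} \cdot 2 \cdot 0 \frac{1}{-5 + 0} = \left(-31\right)^{2} \cdot 2 \cdot 0 \frac{1}{-5} = 961 \cdot 2 \cdot 0 \left(- \frac{1}{5}\right) = 961 \cdot 0 = 0$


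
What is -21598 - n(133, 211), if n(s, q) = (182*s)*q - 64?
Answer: -5129000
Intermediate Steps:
n(s, q) = -64 + 182*q*s (n(s, q) = 182*q*s - 64 = -64 + 182*q*s)
-21598 - n(133, 211) = -21598 - (-64 + 182*211*133) = -21598 - (-64 + 5107466) = -21598 - 1*5107402 = -21598 - 5107402 = -5129000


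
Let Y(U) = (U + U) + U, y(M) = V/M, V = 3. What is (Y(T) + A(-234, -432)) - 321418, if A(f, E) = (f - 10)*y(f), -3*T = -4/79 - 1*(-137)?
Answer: -990701161/3081 ≈ -3.2155e+5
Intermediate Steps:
T = -10819/237 (T = -(-4/79 - 1*(-137))/3 = -(-4*1/79 + 137)/3 = -(-4/79 + 137)/3 = -1/3*10819/79 = -10819/237 ≈ -45.650)
y(M) = 3/M
A(f, E) = 3*(-10 + f)/f (A(f, E) = (f - 10)*(3/f) = (-10 + f)*(3/f) = 3*(-10 + f)/f)
Y(U) = 3*U (Y(U) = 2*U + U = 3*U)
(Y(T) + A(-234, -432)) - 321418 = (3*(-10819/237) + (3 - 30/(-234))) - 321418 = (-10819/79 + (3 - 30*(-1/234))) - 321418 = (-10819/79 + (3 + 5/39)) - 321418 = (-10819/79 + 122/39) - 321418 = -412303/3081 - 321418 = -990701161/3081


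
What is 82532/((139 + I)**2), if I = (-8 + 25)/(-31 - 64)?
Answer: 186212825/43480836 ≈ 4.2826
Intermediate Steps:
I = -17/95 (I = 17/(-95) = 17*(-1/95) = -17/95 ≈ -0.17895)
82532/((139 + I)**2) = 82532/((139 - 17/95)**2) = 82532/((13188/95)**2) = 82532/(173923344/9025) = 82532*(9025/173923344) = 186212825/43480836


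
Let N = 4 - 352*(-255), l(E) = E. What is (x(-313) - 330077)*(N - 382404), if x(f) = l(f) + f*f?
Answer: 68015681440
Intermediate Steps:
N = 89764 (N = 4 + 89760 = 89764)
x(f) = f + f² (x(f) = f + f*f = f + f²)
(x(-313) - 330077)*(N - 382404) = (-313*(1 - 313) - 330077)*(89764 - 382404) = (-313*(-312) - 330077)*(-292640) = (97656 - 330077)*(-292640) = -232421*(-292640) = 68015681440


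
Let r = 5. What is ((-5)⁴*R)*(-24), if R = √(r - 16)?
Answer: -15000*I*√11 ≈ -49749.0*I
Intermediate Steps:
R = I*√11 (R = √(5 - 16) = √(-11) = I*√11 ≈ 3.3166*I)
((-5)⁴*R)*(-24) = ((-5)⁴*(I*√11))*(-24) = (625*(I*√11))*(-24) = (625*I*√11)*(-24) = -15000*I*√11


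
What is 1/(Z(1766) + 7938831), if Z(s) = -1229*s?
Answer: 1/5768417 ≈ 1.7336e-7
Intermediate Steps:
1/(Z(1766) + 7938831) = 1/(-1229*1766 + 7938831) = 1/(-2170414 + 7938831) = 1/5768417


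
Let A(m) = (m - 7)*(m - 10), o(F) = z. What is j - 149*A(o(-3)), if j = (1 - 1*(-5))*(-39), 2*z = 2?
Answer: -8280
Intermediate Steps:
z = 1 (z = (½)*2 = 1)
o(F) = 1
j = -234 (j = (1 + 5)*(-39) = 6*(-39) = -234)
A(m) = (-10 + m)*(-7 + m) (A(m) = (-7 + m)*(-10 + m) = (-10 + m)*(-7 + m))
j - 149*A(o(-3)) = -234 - 149*(70 + 1² - 17*1) = -234 - 149*(70 + 1 - 17) = -234 - 149*54 = -234 - 8046 = -8280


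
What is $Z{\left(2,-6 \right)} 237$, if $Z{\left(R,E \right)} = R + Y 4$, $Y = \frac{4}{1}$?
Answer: $4266$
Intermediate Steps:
$Y = 4$ ($Y = 4 \cdot 1 = 4$)
$Z{\left(R,E \right)} = 16 + R$ ($Z{\left(R,E \right)} = R + 4 \cdot 4 = R + 16 = 16 + R$)
$Z{\left(2,-6 \right)} 237 = \left(16 + 2\right) 237 = 18 \cdot 237 = 4266$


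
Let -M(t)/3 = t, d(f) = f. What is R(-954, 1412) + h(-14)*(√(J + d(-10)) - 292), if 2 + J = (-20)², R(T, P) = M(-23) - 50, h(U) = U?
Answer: 4107 - 28*√97 ≈ 3831.2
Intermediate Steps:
M(t) = -3*t
R(T, P) = 19 (R(T, P) = -3*(-23) - 50 = 69 - 50 = 19)
J = 398 (J = -2 + (-20)² = -2 + 400 = 398)
R(-954, 1412) + h(-14)*(√(J + d(-10)) - 292) = 19 - 14*(√(398 - 10) - 292) = 19 - 14*(√388 - 292) = 19 - 14*(2*√97 - 292) = 19 - 14*(-292 + 2*√97) = 19 + (4088 - 28*√97) = 4107 - 28*√97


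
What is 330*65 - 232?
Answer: 21218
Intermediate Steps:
330*65 - 232 = 21450 - 232 = 21218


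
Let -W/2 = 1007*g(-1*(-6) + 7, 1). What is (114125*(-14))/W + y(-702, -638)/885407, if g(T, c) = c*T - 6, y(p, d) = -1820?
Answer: 101045241135/891604849 ≈ 113.33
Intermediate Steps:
g(T, c) = -6 + T*c (g(T, c) = T*c - 6 = -6 + T*c)
W = -14098 (W = -2014*(-6 + (-1*(-6) + 7)*1) = -2014*(-6 + (6 + 7)*1) = -2014*(-6 + 13*1) = -2014*(-6 + 13) = -2014*7 = -2*7049 = -14098)
(114125*(-14))/W + y(-702, -638)/885407 = (114125*(-14))/(-14098) - 1820/885407 = -1597750*(-1/14098) - 1820*1/885407 = 114125/1007 - 1820/885407 = 101045241135/891604849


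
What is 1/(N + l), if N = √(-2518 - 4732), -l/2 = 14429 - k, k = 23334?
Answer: 1781/31720335 - I*√290/63440670 ≈ 5.6147e-5 - 2.6843e-7*I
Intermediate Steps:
l = 17810 (l = -2*(14429 - 1*23334) = -2*(14429 - 23334) = -2*(-8905) = 17810)
N = 5*I*√290 (N = √(-7250) = 5*I*√290 ≈ 85.147*I)
1/(N + l) = 1/(5*I*√290 + 17810) = 1/(17810 + 5*I*√290)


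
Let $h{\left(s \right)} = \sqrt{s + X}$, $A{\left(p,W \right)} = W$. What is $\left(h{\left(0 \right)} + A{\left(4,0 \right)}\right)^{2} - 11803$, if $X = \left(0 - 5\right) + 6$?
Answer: $-11802$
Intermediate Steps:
$X = 1$ ($X = -5 + 6 = 1$)
$h{\left(s \right)} = \sqrt{1 + s}$ ($h{\left(s \right)} = \sqrt{s + 1} = \sqrt{1 + s}$)
$\left(h{\left(0 \right)} + A{\left(4,0 \right)}\right)^{2} - 11803 = \left(\sqrt{1 + 0} + 0\right)^{2} - 11803 = \left(\sqrt{1} + 0\right)^{2} - 11803 = \left(1 + 0\right)^{2} - 11803 = 1^{2} - 11803 = 1 - 11803 = -11802$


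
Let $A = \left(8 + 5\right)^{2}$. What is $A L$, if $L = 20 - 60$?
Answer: $-6760$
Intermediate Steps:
$L = -40$ ($L = 20 - 60 = -40$)
$A = 169$ ($A = 13^{2} = 169$)
$A L = 169 \left(-40\right) = -6760$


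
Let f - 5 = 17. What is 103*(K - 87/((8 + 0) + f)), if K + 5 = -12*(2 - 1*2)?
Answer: -8137/10 ≈ -813.70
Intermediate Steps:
f = 22 (f = 5 + 17 = 22)
K = -5 (K = -5 - 12*(2 - 1*2) = -5 - 12*(2 - 2) = -5 - 12*0 = -5 + 0 = -5)
103*(K - 87/((8 + 0) + f)) = 103*(-5 - 87/((8 + 0) + 22)) = 103*(-5 - 87/(8 + 22)) = 103*(-5 - 87/30) = 103*(-5 - 87*1/30) = 103*(-5 - 29/10) = 103*(-79/10) = -8137/10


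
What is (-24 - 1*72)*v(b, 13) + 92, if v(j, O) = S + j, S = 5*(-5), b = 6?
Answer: 1916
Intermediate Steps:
S = -25
v(j, O) = -25 + j
(-24 - 1*72)*v(b, 13) + 92 = (-24 - 1*72)*(-25 + 6) + 92 = (-24 - 72)*(-19) + 92 = -96*(-19) + 92 = 1824 + 92 = 1916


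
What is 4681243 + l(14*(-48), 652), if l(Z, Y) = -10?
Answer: 4681233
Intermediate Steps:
4681243 + l(14*(-48), 652) = 4681243 - 10 = 4681233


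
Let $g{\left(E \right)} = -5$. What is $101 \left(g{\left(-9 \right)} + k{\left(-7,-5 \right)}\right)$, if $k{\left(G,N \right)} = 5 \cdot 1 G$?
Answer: $-4040$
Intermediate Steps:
$k{\left(G,N \right)} = 5 G$
$101 \left(g{\left(-9 \right)} + k{\left(-7,-5 \right)}\right) = 101 \left(-5 + 5 \left(-7\right)\right) = 101 \left(-5 - 35\right) = 101 \left(-40\right) = -4040$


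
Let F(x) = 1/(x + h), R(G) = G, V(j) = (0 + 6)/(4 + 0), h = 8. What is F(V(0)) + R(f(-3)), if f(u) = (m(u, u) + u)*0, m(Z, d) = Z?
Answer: 2/19 ≈ 0.10526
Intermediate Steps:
f(u) = 0 (f(u) = (u + u)*0 = (2*u)*0 = 0)
V(j) = 3/2 (V(j) = 6/4 = 6*(1/4) = 3/2)
F(x) = 1/(8 + x) (F(x) = 1/(x + 8) = 1/(8 + x))
F(V(0)) + R(f(-3)) = 1/(8 + 3/2) + 0 = 1/(19/2) + 0 = 2/19 + 0 = 2/19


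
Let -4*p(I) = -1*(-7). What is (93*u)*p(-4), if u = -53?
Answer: 34503/4 ≈ 8625.8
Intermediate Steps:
p(I) = -7/4 (p(I) = -(-1)*(-7)/4 = -¼*7 = -7/4)
(93*u)*p(-4) = (93*(-53))*(-7/4) = -4929*(-7/4) = 34503/4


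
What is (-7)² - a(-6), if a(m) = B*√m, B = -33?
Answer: 49 + 33*I*√6 ≈ 49.0 + 80.833*I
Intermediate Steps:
a(m) = -33*√m
(-7)² - a(-6) = (-7)² - (-33)*√(-6) = 49 - (-33)*I*√6 = 49 + 33*I*√6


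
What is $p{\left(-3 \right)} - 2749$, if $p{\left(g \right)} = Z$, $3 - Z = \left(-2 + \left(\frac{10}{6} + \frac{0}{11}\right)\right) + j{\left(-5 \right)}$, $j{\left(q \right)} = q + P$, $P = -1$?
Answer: $- \frac{8219}{3} \approx -2739.7$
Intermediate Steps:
$j{\left(q \right)} = -1 + q$ ($j{\left(q \right)} = q - 1 = -1 + q$)
$Z = \frac{28}{3}$ ($Z = 3 - \left(\left(-2 + \left(\frac{10}{6} + \frac{0}{11}\right)\right) - 6\right) = 3 - \left(\left(-2 + \left(10 \cdot \frac{1}{6} + 0 \cdot \frac{1}{11}\right)\right) - 6\right) = 3 - \left(\left(-2 + \left(\frac{5}{3} + 0\right)\right) - 6\right) = 3 - \left(\left(-2 + \frac{5}{3}\right) - 6\right) = 3 - \left(- \frac{1}{3} - 6\right) = 3 - - \frac{19}{3} = 3 + \frac{19}{3} = \frac{28}{3} \approx 9.3333$)
$p{\left(g \right)} = \frac{28}{3}$
$p{\left(-3 \right)} - 2749 = \frac{28}{3} - 2749 = - \frac{8219}{3}$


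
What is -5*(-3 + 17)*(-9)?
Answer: 630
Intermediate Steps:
-5*(-3 + 17)*(-9) = -5*14*(-9) = -70*(-9) = 630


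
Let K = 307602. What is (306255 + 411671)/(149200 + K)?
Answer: 358963/228401 ≈ 1.5716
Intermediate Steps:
(306255 + 411671)/(149200 + K) = (306255 + 411671)/(149200 + 307602) = 717926/456802 = 717926*(1/456802) = 358963/228401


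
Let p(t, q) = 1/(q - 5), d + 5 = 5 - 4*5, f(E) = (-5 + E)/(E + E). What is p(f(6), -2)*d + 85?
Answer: 615/7 ≈ 87.857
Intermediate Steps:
f(E) = (-5 + E)/(2*E) (f(E) = (-5 + E)/((2*E)) = (-5 + E)*(1/(2*E)) = (-5 + E)/(2*E))
d = -20 (d = -5 + (5 - 4*5) = -5 + (5 - 20) = -5 - 15 = -20)
p(t, q) = 1/(-5 + q)
p(f(6), -2)*d + 85 = -20/(-5 - 2) + 85 = -20/(-7) + 85 = -1/7*(-20) + 85 = 20/7 + 85 = 615/7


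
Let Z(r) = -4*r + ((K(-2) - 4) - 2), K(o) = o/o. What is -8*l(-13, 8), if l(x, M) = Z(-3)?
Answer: -56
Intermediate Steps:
K(o) = 1
Z(r) = -5 - 4*r (Z(r) = -4*r + ((1 - 4) - 2) = -4*r + (-3 - 2) = -4*r - 5 = -5 - 4*r)
l(x, M) = 7 (l(x, M) = -5 - 4*(-3) = -5 + 12 = 7)
-8*l(-13, 8) = -8*7 = -56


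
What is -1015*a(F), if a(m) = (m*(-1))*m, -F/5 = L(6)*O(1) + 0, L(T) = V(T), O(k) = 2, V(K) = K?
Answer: 3654000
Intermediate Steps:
L(T) = T
F = -60 (F = -5*(6*2 + 0) = -5*(12 + 0) = -5*12 = -60)
a(m) = -m**2 (a(m) = (-m)*m = -m**2)
-1015*a(F) = -(-1015)*(-60)**2 = -(-1015)*3600 = -1015*(-3600) = 3654000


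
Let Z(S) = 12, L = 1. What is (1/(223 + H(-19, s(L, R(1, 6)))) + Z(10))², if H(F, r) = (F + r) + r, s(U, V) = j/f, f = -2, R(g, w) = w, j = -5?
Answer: 6295081/43681 ≈ 144.11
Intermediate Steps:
s(U, V) = 5/2 (s(U, V) = -5/(-2) = -5*(-½) = 5/2)
H(F, r) = F + 2*r
(1/(223 + H(-19, s(L, R(1, 6)))) + Z(10))² = (1/(223 + (-19 + 2*(5/2))) + 12)² = (1/(223 + (-19 + 5)) + 12)² = (1/(223 - 14) + 12)² = (1/209 + 12)² = (2509/209)² = 6295081/43681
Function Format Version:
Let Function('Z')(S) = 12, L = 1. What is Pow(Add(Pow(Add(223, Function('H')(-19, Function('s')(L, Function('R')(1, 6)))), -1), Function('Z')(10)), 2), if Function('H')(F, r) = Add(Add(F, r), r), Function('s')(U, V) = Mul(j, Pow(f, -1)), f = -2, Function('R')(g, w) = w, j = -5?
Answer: Rational(6295081, 43681) ≈ 144.11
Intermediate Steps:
Function('s')(U, V) = Rational(5, 2) (Function('s')(U, V) = Mul(-5, Pow(-2, -1)) = Mul(-5, Rational(-1, 2)) = Rational(5, 2))
Function('H')(F, r) = Add(F, Mul(2, r))
Pow(Add(Pow(Add(223, Function('H')(-19, Function('s')(L, Function('R')(1, 6)))), -1), Function('Z')(10)), 2) = Pow(Add(Pow(Add(223, Add(-19, Mul(2, Rational(5, 2)))), -1), 12), 2) = Pow(Add(Pow(Add(223, Add(-19, 5)), -1), 12), 2) = Pow(Add(Pow(Add(223, -14), -1), 12), 2) = Pow(Add(Pow(209, -1), 12), 2) = Pow(Add(Rational(1, 209), 12), 2) = Pow(Rational(2509, 209), 2) = Rational(6295081, 43681)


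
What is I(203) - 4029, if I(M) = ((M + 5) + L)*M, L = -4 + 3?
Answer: 37992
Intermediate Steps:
L = -1
I(M) = M*(4 + M) (I(M) = ((M + 5) - 1)*M = ((5 + M) - 1)*M = (4 + M)*M = M*(4 + M))
I(203) - 4029 = 203*(4 + 203) - 4029 = 203*207 - 4029 = 42021 - 4029 = 37992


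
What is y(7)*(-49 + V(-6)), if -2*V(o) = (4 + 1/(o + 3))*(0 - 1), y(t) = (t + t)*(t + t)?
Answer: -27734/3 ≈ -9244.7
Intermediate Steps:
y(t) = 4*t² (y(t) = (2*t)*(2*t) = 4*t²)
V(o) = 2 + 1/(2*(3 + o)) (V(o) = -(4 + 1/(o + 3))*(0 - 1)/2 = -(4 + 1/(3 + o))*(-1)/2 = -(-4 - 1/(3 + o))/2 = 2 + 1/(2*(3 + o)))
y(7)*(-49 + V(-6)) = (4*7²)*(-49 + (13 + 4*(-6))/(2*(3 - 6))) = (4*49)*(-49 + (½)*(13 - 24)/(-3)) = 196*(-49 + (½)*(-⅓)*(-11)) = 196*(-49 + 11/6) = 196*(-283/6) = -27734/3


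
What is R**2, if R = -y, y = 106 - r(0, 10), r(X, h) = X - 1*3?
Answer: 11881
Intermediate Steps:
r(X, h) = -3 + X (r(X, h) = X - 3 = -3 + X)
y = 109 (y = 106 - (-3 + 0) = 106 - 1*(-3) = 106 + 3 = 109)
R = -109 (R = -1*109 = -109)
R**2 = (-109)**2 = 11881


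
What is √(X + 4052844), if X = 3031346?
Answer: √7084190 ≈ 2661.6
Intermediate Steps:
√(X + 4052844) = √(3031346 + 4052844) = √7084190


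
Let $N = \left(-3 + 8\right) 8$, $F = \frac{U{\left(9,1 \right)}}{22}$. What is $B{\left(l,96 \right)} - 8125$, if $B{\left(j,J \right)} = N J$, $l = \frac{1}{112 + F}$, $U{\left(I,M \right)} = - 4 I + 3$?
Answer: $-4285$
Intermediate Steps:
$U{\left(I,M \right)} = 3 - 4 I$
$F = - \frac{3}{2}$ ($F = \frac{3 - 36}{22} = \left(3 - 36\right) \frac{1}{22} = \left(-33\right) \frac{1}{22} = - \frac{3}{2} \approx -1.5$)
$N = 40$ ($N = 5 \cdot 8 = 40$)
$l = \frac{2}{221}$ ($l = \frac{1}{112 - \frac{3}{2}} = \frac{1}{\frac{221}{2}} = \frac{2}{221} \approx 0.0090498$)
$B{\left(j,J \right)} = 40 J$
$B{\left(l,96 \right)} - 8125 = 40 \cdot 96 - 8125 = 3840 - 8125 = -4285$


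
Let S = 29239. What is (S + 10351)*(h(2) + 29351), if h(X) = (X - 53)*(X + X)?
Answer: 1153929730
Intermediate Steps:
h(X) = 2*X*(-53 + X) (h(X) = (-53 + X)*(2*X) = 2*X*(-53 + X))
(S + 10351)*(h(2) + 29351) = (29239 + 10351)*(2*2*(-53 + 2) + 29351) = 39590*(2*2*(-51) + 29351) = 39590*(-204 + 29351) = 39590*29147 = 1153929730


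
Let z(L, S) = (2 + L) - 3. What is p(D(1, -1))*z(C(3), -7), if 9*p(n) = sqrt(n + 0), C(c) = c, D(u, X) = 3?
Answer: 2*sqrt(3)/9 ≈ 0.38490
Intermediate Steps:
z(L, S) = -1 + L
p(n) = sqrt(n)/9 (p(n) = sqrt(n + 0)/9 = sqrt(n)/9)
p(D(1, -1))*z(C(3), -7) = (sqrt(3)/9)*(-1 + 3) = (sqrt(3)/9)*2 = 2*sqrt(3)/9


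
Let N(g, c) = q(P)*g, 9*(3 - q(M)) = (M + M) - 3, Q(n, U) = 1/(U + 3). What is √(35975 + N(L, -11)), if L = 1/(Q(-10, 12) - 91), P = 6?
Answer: √16732825670/682 ≈ 189.67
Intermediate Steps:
Q(n, U) = 1/(3 + U)
q(M) = 10/3 - 2*M/9 (q(M) = 3 - ((M + M) - 3)/9 = 3 - (2*M - 3)/9 = 3 - (-3 + 2*M)/9 = 3 + (⅓ - 2*M/9) = 10/3 - 2*M/9)
L = -15/1364 (L = 1/(1/(3 + 12) - 91) = 1/(1/15 - 91) = 1/(-1364/15) = -15/1364 ≈ -0.010997)
N(g, c) = 2*g (N(g, c) = (10/3 - 2/9*6)*g = (10/3 - 4/3)*g = 2*g)
√(35975 + N(L, -11)) = √(35975 + 2*(-15/1364)) = √(35975 - 15/682) = √(24534935/682) = √16732825670/682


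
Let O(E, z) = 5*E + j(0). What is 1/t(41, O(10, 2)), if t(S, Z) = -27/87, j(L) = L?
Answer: -29/9 ≈ -3.2222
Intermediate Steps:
O(E, z) = 5*E (O(E, z) = 5*E + 0 = 5*E)
t(S, Z) = -9/29 (t(S, Z) = -27*1/87 = -9/29)
1/t(41, O(10, 2)) = 1/(-9/29) = -29/9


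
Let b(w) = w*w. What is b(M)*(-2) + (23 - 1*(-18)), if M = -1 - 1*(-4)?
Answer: 23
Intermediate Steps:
M = 3 (M = -1 + 4 = 3)
b(w) = w**2
b(M)*(-2) + (23 - 1*(-18)) = 3**2*(-2) + (23 - 1*(-18)) = 9*(-2) + (23 + 18) = -18 + 41 = 23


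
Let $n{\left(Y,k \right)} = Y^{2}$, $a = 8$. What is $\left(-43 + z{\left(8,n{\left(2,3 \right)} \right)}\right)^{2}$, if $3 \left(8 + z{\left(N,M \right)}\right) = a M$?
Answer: $\frac{14641}{9} \approx 1626.8$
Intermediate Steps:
$z{\left(N,M \right)} = -8 + \frac{8 M}{3}$
$\left(-43 + z{\left(8,n{\left(2,3 \right)} \right)}\right)^{2} = \left(-43 - \left(8 - \frac{8 \cdot 2^{2}}{3}\right)\right)^{2} = \left(-43 + \left(-8 + \frac{8}{3} \cdot 4\right)\right)^{2} = \left(-43 + \left(-8 + \frac{32}{3}\right)\right)^{2} = \left(-43 + \frac{8}{3}\right)^{2} = \left(- \frac{121}{3}\right)^{2} = \frac{14641}{9}$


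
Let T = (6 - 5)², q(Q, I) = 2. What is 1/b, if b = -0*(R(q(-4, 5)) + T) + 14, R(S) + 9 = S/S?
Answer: 1/14 ≈ 0.071429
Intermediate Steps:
T = 1 (T = 1² = 1)
R(S) = -8 (R(S) = -9 + S/S = -9 + 1 = -8)
b = 14 (b = -0*(-8 + 1) + 14 = -0*(-7) + 14 = -13*0 + 14 = 0 + 14 = 14)
1/b = 1/14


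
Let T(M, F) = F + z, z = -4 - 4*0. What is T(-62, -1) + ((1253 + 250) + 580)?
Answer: 2078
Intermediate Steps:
z = -4 (z = -4 + 0 = -4)
T(M, F) = -4 + F (T(M, F) = F - 4 = -4 + F)
T(-62, -1) + ((1253 + 250) + 580) = (-4 - 1) + ((1253 + 250) + 580) = -5 + (1503 + 580) = -5 + 2083 = 2078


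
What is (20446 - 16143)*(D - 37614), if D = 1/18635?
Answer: -3016131433367/18635 ≈ -1.6185e+8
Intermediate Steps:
D = 1/18635 ≈ 5.3662e-5
(20446 - 16143)*(D - 37614) = (20446 - 16143)*(1/18635 - 37614) = 4303*(-700936889/18635) = -3016131433367/18635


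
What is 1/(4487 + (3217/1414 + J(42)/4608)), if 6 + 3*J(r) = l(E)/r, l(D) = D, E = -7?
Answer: 58641408/263257386961 ≈ 0.00022275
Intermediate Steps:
J(r) = -2 - 7/(3*r) (J(r) = -2 + (-7/r)/3 = -2 - 7/(3*r))
1/(4487 + (3217/1414 + J(42)/4608)) = 1/(4487 + (3217/1414 + (-2 - 7/3/42)/4608)) = 1/(4487 + (3217*(1/1414) + (-2 - 7/3*1/42)*(1/4608))) = 1/(4487 + (3217/1414 + (-2 - 1/18)*(1/4608))) = 1/(4487 + (3217/1414 - 37/18*1/4608)) = 1/(4487 + (3217/1414 - 37/82944)) = 1/(4487 + 133389265/58641408) = 1/(263257386961/58641408) = 58641408/263257386961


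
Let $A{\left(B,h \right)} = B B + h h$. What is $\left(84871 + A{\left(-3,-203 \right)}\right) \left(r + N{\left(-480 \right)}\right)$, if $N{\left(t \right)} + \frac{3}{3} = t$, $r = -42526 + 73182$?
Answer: $3804735575$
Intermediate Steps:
$A{\left(B,h \right)} = B^{2} + h^{2}$
$r = 30656$
$N{\left(t \right)} = -1 + t$
$\left(84871 + A{\left(-3,-203 \right)}\right) \left(r + N{\left(-480 \right)}\right) = \left(84871 + \left(\left(-3\right)^{2} + \left(-203\right)^{2}\right)\right) \left(30656 - 481\right) = \left(84871 + \left(9 + 41209\right)\right) \left(30656 - 481\right) = \left(84871 + 41218\right) 30175 = 126089 \cdot 30175 = 3804735575$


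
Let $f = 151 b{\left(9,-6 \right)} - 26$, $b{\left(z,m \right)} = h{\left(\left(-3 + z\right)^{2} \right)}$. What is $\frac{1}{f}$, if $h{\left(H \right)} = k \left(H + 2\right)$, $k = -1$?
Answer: $- \frac{1}{5764} \approx -0.00017349$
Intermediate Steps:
$h{\left(H \right)} = -2 - H$ ($h{\left(H \right)} = - (H + 2) = - (2 + H) = -2 - H$)
$b{\left(z,m \right)} = -2 - \left(-3 + z\right)^{2}$
$f = -5764$ ($f = 151 \left(-2 - \left(-3 + 9\right)^{2}\right) - 26 = 151 \left(-2 - 6^{2}\right) - 26 = 151 \left(-2 - 36\right) - 26 = 151 \left(-38\right) - 26 = -5738 - 26 = -5764$)
$\frac{1}{f} = \frac{1}{-5764} = - \frac{1}{5764}$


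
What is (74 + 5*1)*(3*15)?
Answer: 3555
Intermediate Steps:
(74 + 5*1)*(3*15) = (74 + 5)*45 = 79*45 = 3555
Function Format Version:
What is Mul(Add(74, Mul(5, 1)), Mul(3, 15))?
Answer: 3555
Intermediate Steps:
Mul(Add(74, Mul(5, 1)), Mul(3, 15)) = Mul(Add(74, 5), 45) = Mul(79, 45) = 3555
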